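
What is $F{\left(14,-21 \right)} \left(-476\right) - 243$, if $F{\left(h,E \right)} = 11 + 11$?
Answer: $-10715$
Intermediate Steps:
$F{\left(h,E \right)} = 22$
$F{\left(14,-21 \right)} \left(-476\right) - 243 = 22 \left(-476\right) - 243 = -10472 - 243 = -10715$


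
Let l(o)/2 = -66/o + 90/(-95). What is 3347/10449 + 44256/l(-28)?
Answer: 20501523559/1306125 ≈ 15696.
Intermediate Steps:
l(o) = -36/19 - 132/o (l(o) = 2*(-66/o + 90/(-95)) = 2*(-66/o + 90*(-1/95)) = 2*(-66/o - 18/19) = 2*(-18/19 - 66/o) = -36/19 - 132/o)
3347/10449 + 44256/l(-28) = 3347/10449 + 44256/(-36/19 - 132/(-28)) = 3347*(1/10449) + 44256/(-36/19 - 132*(-1/28)) = 3347/10449 + 44256/(-36/19 + 33/7) = 3347/10449 + 44256/(375/133) = 3347/10449 + 44256*(133/375) = 3347/10449 + 1962016/125 = 20501523559/1306125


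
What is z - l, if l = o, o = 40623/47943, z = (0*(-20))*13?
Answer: -13541/15981 ≈ -0.84732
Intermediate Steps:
z = 0 (z = 0*13 = 0)
o = 13541/15981 (o = 40623*(1/47943) = 13541/15981 ≈ 0.84732)
l = 13541/15981 ≈ 0.84732
z - l = 0 - 1*13541/15981 = 0 - 13541/15981 = -13541/15981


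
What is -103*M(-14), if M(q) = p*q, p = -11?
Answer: -15862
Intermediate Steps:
M(q) = -11*q
-103*M(-14) = -(-1133)*(-14) = -103*154 = -15862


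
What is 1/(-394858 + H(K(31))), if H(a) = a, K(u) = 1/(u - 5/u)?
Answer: -956/377484217 ≈ -2.5326e-6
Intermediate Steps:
1/(-394858 + H(K(31))) = 1/(-394858 + 31/(-5 + 31**2)) = 1/(-394858 + 31/(-5 + 961)) = 1/(-394858 + 31/956) = 1/(-377484217/956) = -956/377484217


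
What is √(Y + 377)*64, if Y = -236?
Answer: 64*√141 ≈ 759.96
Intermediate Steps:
√(Y + 377)*64 = √(-236 + 377)*64 = √141*64 = 64*√141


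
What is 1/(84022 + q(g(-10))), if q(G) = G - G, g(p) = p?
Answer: 1/84022 ≈ 1.1902e-5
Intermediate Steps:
q(G) = 0
1/(84022 + q(g(-10))) = 1/(84022 + 0) = 1/84022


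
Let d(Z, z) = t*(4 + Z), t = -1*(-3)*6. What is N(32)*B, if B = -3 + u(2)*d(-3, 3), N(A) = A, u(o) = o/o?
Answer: 480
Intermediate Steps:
t = 18 (t = 3*6 = 18)
u(o) = 1
d(Z, z) = 72 + 18*Z (d(Z, z) = 18*(4 + Z) = 72 + 18*Z)
B = 15 (B = -3 + 1*(72 + 18*(-3)) = -3 + 1*(72 - 54) = -3 + 1*18 = -3 + 18 = 15)
N(32)*B = 32*15 = 480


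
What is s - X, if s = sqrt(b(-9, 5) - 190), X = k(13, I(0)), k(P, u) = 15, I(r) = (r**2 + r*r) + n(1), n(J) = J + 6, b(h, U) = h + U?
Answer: -15 + I*sqrt(194) ≈ -15.0 + 13.928*I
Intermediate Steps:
b(h, U) = U + h
n(J) = 6 + J
I(r) = 7 + 2*r**2 (I(r) = (r**2 + r*r) + (6 + 1) = (r**2 + r**2) + 7 = 2*r**2 + 7 = 7 + 2*r**2)
X = 15
s = I*sqrt(194) (s = sqrt((5 - 9) - 190) = sqrt(-4 - 190) = sqrt(-194) = I*sqrt(194) ≈ 13.928*I)
s - X = I*sqrt(194) - 1*15 = I*sqrt(194) - 15 = -15 + I*sqrt(194)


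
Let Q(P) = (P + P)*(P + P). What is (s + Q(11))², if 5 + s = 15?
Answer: 244036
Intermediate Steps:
Q(P) = 4*P² (Q(P) = (2*P)*(2*P) = 4*P²)
s = 10 (s = -5 + 15 = 10)
(s + Q(11))² = (10 + 4*11²)² = (10 + 4*121)² = (10 + 484)² = 494² = 244036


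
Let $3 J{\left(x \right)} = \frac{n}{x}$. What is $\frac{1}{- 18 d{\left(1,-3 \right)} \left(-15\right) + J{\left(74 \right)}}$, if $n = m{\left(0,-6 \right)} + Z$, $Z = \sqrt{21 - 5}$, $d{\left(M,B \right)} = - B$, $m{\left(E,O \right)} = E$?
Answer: $\frac{111}{89912} \approx 0.0012345$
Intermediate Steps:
$Z = 4$ ($Z = \sqrt{16} = 4$)
$n = 4$ ($n = 0 + 4 = 4$)
$J{\left(x \right)} = \frac{4}{3 x}$ ($J{\left(x \right)} = \frac{4 \frac{1}{x}}{3} = \frac{4}{3 x}$)
$\frac{1}{- 18 d{\left(1,-3 \right)} \left(-15\right) + J{\left(74 \right)}} = \frac{1}{- 18 \left(\left(-1\right) \left(-3\right)\right) \left(-15\right) + \frac{4}{3 \cdot 74}} = \frac{1}{\left(-18\right) 3 \left(-15\right) + \frac{4}{3} \cdot \frac{1}{74}} = \frac{1}{\left(-54\right) \left(-15\right) + \frac{2}{111}} = \frac{1}{810 + \frac{2}{111}} = \frac{1}{\frac{89912}{111}} = \frac{111}{89912}$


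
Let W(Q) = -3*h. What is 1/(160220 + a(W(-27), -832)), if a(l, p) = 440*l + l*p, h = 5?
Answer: 1/166100 ≈ 6.0205e-6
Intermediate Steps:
W(Q) = -15 (W(Q) = -3*5 = -15)
1/(160220 + a(W(-27), -832)) = 1/(160220 - 15*(440 - 832)) = 1/(160220 - 15*(-392)) = 1/(160220 + 5880) = 1/166100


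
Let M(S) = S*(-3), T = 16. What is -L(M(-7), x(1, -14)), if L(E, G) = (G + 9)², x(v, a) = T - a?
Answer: -1521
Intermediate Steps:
x(v, a) = 16 - a
M(S) = -3*S
L(E, G) = (9 + G)²
-L(M(-7), x(1, -14)) = -(9 + (16 - 1*(-14)))² = -(9 + (16 + 14))² = -(9 + 30)² = -1*39² = -1*1521 = -1521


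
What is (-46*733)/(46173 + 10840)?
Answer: -33718/57013 ≈ -0.59141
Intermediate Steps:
(-46*733)/(46173 + 10840) = -33718/57013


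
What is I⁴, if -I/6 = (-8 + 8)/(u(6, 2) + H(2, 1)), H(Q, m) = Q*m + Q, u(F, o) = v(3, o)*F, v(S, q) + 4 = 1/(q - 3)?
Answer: 0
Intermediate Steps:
v(S, q) = -4 + 1/(-3 + q) (v(S, q) = -4 + 1/(q - 3) = -4 + 1/(-3 + q))
u(F, o) = F*(13 - 4*o)/(-3 + o) (u(F, o) = ((13 - 4*o)/(-3 + o))*F = F*(13 - 4*o)/(-3 + o))
H(Q, m) = Q + Q*m
I = 0 (I = -6*(-8 + 8)/(6*(13 - 4*2)/(-3 + 2) + 2*(1 + 1)) = -0/(6*(13 - 8)/(-1) + 2*2) = -0/(6*(-1)*5 + 4) = -0/(-30 + 4) = -0/(-26) = -0*(-1)/26 = -6*0 = 0)
I⁴ = 0⁴ = 0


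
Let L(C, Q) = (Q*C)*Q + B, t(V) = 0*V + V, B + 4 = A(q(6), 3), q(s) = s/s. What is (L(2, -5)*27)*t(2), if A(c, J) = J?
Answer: 2646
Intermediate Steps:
q(s) = 1
B = -1 (B = -4 + 3 = -1)
t(V) = V (t(V) = 0 + V = V)
L(C, Q) = -1 + C*Q² (L(C, Q) = (Q*C)*Q - 1 = (C*Q)*Q - 1 = C*Q² - 1 = -1 + C*Q²)
(L(2, -5)*27)*t(2) = ((-1 + 2*(-5)²)*27)*2 = ((-1 + 2*25)*27)*2 = ((-1 + 50)*27)*2 = (49*27)*2 = 1323*2 = 2646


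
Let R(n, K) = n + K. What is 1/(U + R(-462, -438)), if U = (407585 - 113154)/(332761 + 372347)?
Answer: -705108/634302769 ≈ -0.0011116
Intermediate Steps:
R(n, K) = K + n
U = 294431/705108 ≈ 0.41757
1/(U + R(-462, -438)) = 1/(294431/705108 + (-438 - 462)) = 1/(294431/705108 - 900) = 1/(-634302769/705108) = -705108/634302769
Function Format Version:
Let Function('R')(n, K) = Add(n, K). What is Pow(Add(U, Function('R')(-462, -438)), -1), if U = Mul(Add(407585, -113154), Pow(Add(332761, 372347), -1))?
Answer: Rational(-705108, 634302769) ≈ -0.0011116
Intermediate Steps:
Function('R')(n, K) = Add(K, n)
U = Rational(294431, 705108) (U = Mul(294431, Pow(705108, -1)) = Mul(294431, Rational(1, 705108)) = Rational(294431, 705108) ≈ 0.41757)
Pow(Add(U, Function('R')(-462, -438)), -1) = Pow(Add(Rational(294431, 705108), Add(-438, -462)), -1) = Pow(Add(Rational(294431, 705108), -900), -1) = Pow(Rational(-634302769, 705108), -1) = Rational(-705108, 634302769)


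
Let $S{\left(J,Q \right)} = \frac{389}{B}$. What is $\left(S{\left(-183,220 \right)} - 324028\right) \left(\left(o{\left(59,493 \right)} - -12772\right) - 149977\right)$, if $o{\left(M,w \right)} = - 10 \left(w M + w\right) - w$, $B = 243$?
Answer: $\frac{34132945425670}{243} \approx 1.4046 \cdot 10^{11}$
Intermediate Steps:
$S{\left(J,Q \right)} = \frac{389}{243}$
$o{\left(M,w \right)} = - 11 w - 10 M w$ ($o{\left(M,w \right)} = - 10 \left(M w + w\right) - w = - 10 \left(w + M w\right) - w = \left(- 10 w - 10 M w\right) - w = - 11 w - 10 M w$)
$\left(S{\left(-183,220 \right)} - 324028\right) \left(\left(o{\left(59,493 \right)} - -12772\right) - 149977\right) = \left(\frac{389}{243} - 324028\right) \left(\left(\left(-1\right) 493 \left(11 + 10 \cdot 59\right) - -12772\right) - 149977\right) = - \frac{78738415 \left(\left(\left(-1\right) 493 \left(11 + 590\right) + 12772\right) - 149977\right)}{243} = - \frac{78738415 \left(\left(\left(-1\right) 493 \cdot 601 + 12772\right) - 149977\right)}{243} = - \frac{78738415 \left(\left(-296293 + 12772\right) - 149977\right)}{243} = - \frac{78738415 \left(-283521 - 149977\right)}{243} = \left(- \frac{78738415}{243}\right) \left(-433498\right) = \frac{34132945425670}{243}$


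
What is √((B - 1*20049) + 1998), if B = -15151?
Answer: I*√33202 ≈ 182.21*I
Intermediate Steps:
√((B - 1*20049) + 1998) = √((-15151 - 1*20049) + 1998) = √((-15151 - 20049) + 1998) = √(-35200 + 1998) = √(-33202) = I*√33202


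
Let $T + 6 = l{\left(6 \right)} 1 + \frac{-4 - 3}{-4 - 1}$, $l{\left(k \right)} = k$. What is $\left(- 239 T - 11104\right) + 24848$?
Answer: $\frac{67047}{5} \approx 13409.0$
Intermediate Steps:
$T = \frac{7}{5}$ ($T = -6 + \left(6 \cdot 1 + \frac{-4 - 3}{-4 - 1}\right) = -6 + \left(6 - \frac{7}{-5}\right) = -6 + \left(6 - - \frac{7}{5}\right) = -6 + \left(6 + \frac{7}{5}\right) = -6 + \frac{37}{5} = \frac{7}{5} \approx 1.4$)
$\left(- 239 T - 11104\right) + 24848 = \left(\left(-239\right) \frac{7}{5} - 11104\right) + 24848 = \left(- \frac{1673}{5} - 11104\right) + 24848 = - \frac{57193}{5} + 24848 = \frac{67047}{5}$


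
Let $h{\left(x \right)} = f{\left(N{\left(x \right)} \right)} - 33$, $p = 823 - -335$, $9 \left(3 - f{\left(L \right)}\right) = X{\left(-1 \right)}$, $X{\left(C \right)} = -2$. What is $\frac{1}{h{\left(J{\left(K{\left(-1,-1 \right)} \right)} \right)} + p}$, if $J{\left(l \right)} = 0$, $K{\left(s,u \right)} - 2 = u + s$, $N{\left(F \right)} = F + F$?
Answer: $\frac{9}{10154} \approx 0.00088635$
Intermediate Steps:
$N{\left(F \right)} = 2 F$
$K{\left(s,u \right)} = 2 + s + u$ ($K{\left(s,u \right)} = 2 + \left(u + s\right) = 2 + \left(s + u\right) = 2 + s + u$)
$f{\left(L \right)} = \frac{29}{9}$ ($f{\left(L \right)} = 3 - - \frac{2}{9} = 3 + \frac{2}{9} = \frac{29}{9}$)
$p = 1158$ ($p = 823 + 335 = 1158$)
$h{\left(x \right)} = - \frac{268}{9}$ ($h{\left(x \right)} = \frac{29}{9} - 33 = - \frac{268}{9}$)
$\frac{1}{h{\left(J{\left(K{\left(-1,-1 \right)} \right)} \right)} + p} = \frac{1}{- \frac{268}{9} + 1158} = \frac{1}{\frac{10154}{9}} = \frac{9}{10154}$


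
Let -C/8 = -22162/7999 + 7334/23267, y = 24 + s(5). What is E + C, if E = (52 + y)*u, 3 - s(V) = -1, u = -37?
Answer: -547237860976/186112733 ≈ -2940.4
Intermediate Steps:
s(V) = 4 (s(V) = 3 - 1*(-1) = 3 + 1 = 4)
y = 28 (y = 24 + 4 = 28)
C = 3655828704/186112733 (C = -8*(-22162/7999 + 7334/23267) = -8*(-456978588/186112733) = 3655828704/186112733 ≈ 19.643)
E = -2960 (E = (52 + 28)*(-37) = 80*(-37) = -2960)
E + C = -2960 + 3655828704/186112733 = -547237860976/186112733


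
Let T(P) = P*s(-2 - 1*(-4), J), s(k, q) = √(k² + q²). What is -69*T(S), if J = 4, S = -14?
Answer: 1932*√5 ≈ 4320.1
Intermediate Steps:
T(P) = 2*P*√5 (T(P) = P*√((-2 - 1*(-4))² + 4²) = P*√((-2 + 4)² + 16) = P*√(2² + 16) = P*√(4 + 16) = P*√20 = P*(2*√5) = 2*P*√5)
-69*T(S) = -138*(-14)*√5 = -(-1932)*√5 = 1932*√5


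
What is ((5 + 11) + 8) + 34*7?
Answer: 262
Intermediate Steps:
((5 + 11) + 8) + 34*7 = (16 + 8) + 238 = 24 + 238 = 262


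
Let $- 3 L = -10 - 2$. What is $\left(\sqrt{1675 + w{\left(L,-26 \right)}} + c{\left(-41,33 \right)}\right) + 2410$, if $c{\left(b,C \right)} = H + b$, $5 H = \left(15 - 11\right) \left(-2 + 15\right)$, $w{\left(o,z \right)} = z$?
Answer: $\frac{11897}{5} + \sqrt{1649} \approx 2420.0$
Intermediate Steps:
$L = 4$ ($L = - \frac{-10 - 2}{3} = \left(- \frac{1}{3}\right) \left(-12\right) = 4$)
$H = \frac{52}{5}$ ($H = \frac{\left(15 - 11\right) \left(-2 + 15\right)}{5} = \frac{4 \cdot 13}{5} = \frac{1}{5} \cdot 52 = \frac{52}{5} \approx 10.4$)
$c{\left(b,C \right)} = \frac{52}{5} + b$
$\left(\sqrt{1675 + w{\left(L,-26 \right)}} + c{\left(-41,33 \right)}\right) + 2410 = \left(\sqrt{1675 - 26} + \left(\frac{52}{5} - 41\right)\right) + 2410 = \left(\sqrt{1649} - \frac{153}{5}\right) + 2410 = \left(- \frac{153}{5} + \sqrt{1649}\right) + 2410 = \frac{11897}{5} + \sqrt{1649}$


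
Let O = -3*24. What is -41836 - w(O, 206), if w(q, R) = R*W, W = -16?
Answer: -38540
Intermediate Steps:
O = -72
w(q, R) = -16*R (w(q, R) = R*(-16) = -16*R)
-41836 - w(O, 206) = -41836 - (-16)*206 = -41836 - 1*(-3296) = -41836 + 3296 = -38540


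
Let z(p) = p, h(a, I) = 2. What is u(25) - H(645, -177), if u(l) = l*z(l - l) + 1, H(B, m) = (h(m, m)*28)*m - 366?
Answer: 10279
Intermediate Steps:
H(B, m) = -366 + 56*m (H(B, m) = (2*28)*m - 366 = 56*m - 366 = -366 + 56*m)
u(l) = 1 (u(l) = l*(l - l) + 1 = l*0 + 1 = 0 + 1 = 1)
u(25) - H(645, -177) = 1 - (-366 + 56*(-177)) = 1 - (-366 - 9912) = 1 - 1*(-10278) = 1 + 10278 = 10279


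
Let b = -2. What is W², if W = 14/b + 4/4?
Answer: 36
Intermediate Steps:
W = -6 (W = 14/(-2) + 4/4 = 14*(-½) + 4*(¼) = -7 + 1 = -6)
W² = (-6)² = 36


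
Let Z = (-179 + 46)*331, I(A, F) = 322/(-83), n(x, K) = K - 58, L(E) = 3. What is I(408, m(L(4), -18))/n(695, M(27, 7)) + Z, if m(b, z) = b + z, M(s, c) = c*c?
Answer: -32884859/747 ≈ -44023.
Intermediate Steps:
M(s, c) = c²
n(x, K) = -58 + K
I(A, F) = -322/83 (I(A, F) = 322*(-1/83) = -322/83)
Z = -44023 (Z = -133*331 = -44023)
I(408, m(L(4), -18))/n(695, M(27, 7)) + Z = -322/(83*(-58 + 7²)) - 44023 = -322/(83*(-58 + 49)) - 44023 = -322/83/(-9) - 44023 = -322/83*(-⅑) - 44023 = 322/747 - 44023 = -32884859/747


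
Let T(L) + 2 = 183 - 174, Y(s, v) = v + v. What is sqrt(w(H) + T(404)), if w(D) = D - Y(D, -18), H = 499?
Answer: sqrt(542) ≈ 23.281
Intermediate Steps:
Y(s, v) = 2*v
w(D) = 36 + D (w(D) = D - 2*(-18) = D - 1*(-36) = D + 36 = 36 + D)
T(L) = 7 (T(L) = -2 + (183 - 174) = -2 + 9 = 7)
sqrt(w(H) + T(404)) = sqrt((36 + 499) + 7) = sqrt(535 + 7) = sqrt(542)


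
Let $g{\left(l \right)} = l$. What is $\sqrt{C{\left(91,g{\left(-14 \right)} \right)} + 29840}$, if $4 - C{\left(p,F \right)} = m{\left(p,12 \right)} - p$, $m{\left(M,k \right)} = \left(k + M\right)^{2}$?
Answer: $\sqrt{19326} \approx 139.02$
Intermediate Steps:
$m{\left(M,k \right)} = \left(M + k\right)^{2}$
$C{\left(p,F \right)} = 4 + p - \left(12 + p\right)^{2}$ ($C{\left(p,F \right)} = 4 - \left(\left(p + 12\right)^{2} - p\right) = 4 - \left(\left(12 + p\right)^{2} - p\right) = 4 + \left(p - \left(12 + p\right)^{2}\right) = 4 + p - \left(12 + p\right)^{2}$)
$\sqrt{C{\left(91,g{\left(-14 \right)} \right)} + 29840} = \sqrt{\left(4 + 91 - \left(12 + 91\right)^{2}\right) + 29840} = \sqrt{\left(4 + 91 - 103^{2}\right) + 29840} = \sqrt{\left(4 + 91 - 10609\right) + 29840} = \sqrt{-10514 + 29840} = \sqrt{19326}$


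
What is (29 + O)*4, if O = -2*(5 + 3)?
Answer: 52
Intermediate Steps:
O = -16 (O = -2*8 = -16)
(29 + O)*4 = (29 - 16)*4 = 13*4 = 52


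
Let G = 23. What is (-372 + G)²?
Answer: 121801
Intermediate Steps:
(-372 + G)² = (-372 + 23)² = (-349)² = 121801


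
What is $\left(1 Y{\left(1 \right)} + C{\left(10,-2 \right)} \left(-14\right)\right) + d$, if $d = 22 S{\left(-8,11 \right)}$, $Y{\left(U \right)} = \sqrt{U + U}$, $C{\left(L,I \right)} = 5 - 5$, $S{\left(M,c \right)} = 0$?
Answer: $\sqrt{2} \approx 1.4142$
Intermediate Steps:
$C{\left(L,I \right)} = 0$ ($C{\left(L,I \right)} = 5 - 5 = 0$)
$Y{\left(U \right)} = \sqrt{2} \sqrt{U}$ ($Y{\left(U \right)} = \sqrt{2 U} = \sqrt{2} \sqrt{U}$)
$d = 0$ ($d = 22 \cdot 0 = 0$)
$\left(1 Y{\left(1 \right)} + C{\left(10,-2 \right)} \left(-14\right)\right) + d = \left(1 \sqrt{2} \sqrt{1} + 0 \left(-14\right)\right) + 0 = \left(1 \sqrt{2} \cdot 1 + 0\right) + 0 = \left(1 \sqrt{2} + 0\right) + 0 = \left(\sqrt{2} + 0\right) + 0 = \sqrt{2} + 0 = \sqrt{2}$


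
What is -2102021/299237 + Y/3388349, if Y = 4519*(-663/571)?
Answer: -4067775953228848/578947971526123 ≈ -7.0262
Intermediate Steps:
Y = -2996097/571 (Y = 4519*(-663*1/571) = 4519*(-663/571) = -2996097/571 ≈ -5247.1)
-2102021/299237 + Y/3388349 = -2102021/299237 - 2996097/571/3388349 = -2102021*1/299237 - 2996097/571*1/3388349 = -2102021/299237 - 2996097/1934747279 = -4067775953228848/578947971526123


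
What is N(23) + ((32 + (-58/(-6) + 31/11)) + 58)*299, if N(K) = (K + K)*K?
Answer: 1046132/33 ≈ 31701.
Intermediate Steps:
N(K) = 2*K² (N(K) = (2*K)*K = 2*K²)
N(23) + ((32 + (-58/(-6) + 31/11)) + 58)*299 = 2*23² + ((32 + (-58/(-6) + 31/11)) + 58)*299 = 2*529 + ((32 + (-58*(-⅙) + 31*(1/11))) + 58)*299 = 1058 + ((32 + (29/3 + 31/11)) + 58)*299 = 1058 + ((32 + 412/33) + 58)*299 = 1058 + (1468/33 + 58)*299 = 1058 + (3382/33)*299 = 1058 + 1011218/33 = 1046132/33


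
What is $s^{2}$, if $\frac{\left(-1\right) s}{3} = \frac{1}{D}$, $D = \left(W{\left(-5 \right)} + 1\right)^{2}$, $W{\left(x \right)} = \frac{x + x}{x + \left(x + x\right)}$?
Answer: $\frac{729}{625} \approx 1.1664$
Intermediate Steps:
$W{\left(x \right)} = \frac{2}{3}$ ($W{\left(x \right)} = \frac{2 x}{x + 2 x} = \frac{2 x}{3 x} = 2 x \frac{1}{3 x} = \frac{2}{3}$)
$D = \frac{25}{9}$ ($D = \left(\frac{2}{3} + 1\right)^{2} = \left(\frac{5}{3}\right)^{2} = \frac{25}{9} \approx 2.7778$)
$s = - \frac{27}{25}$ ($s = - \frac{3}{\frac{25}{9}} = \left(-3\right) \frac{9}{25} = - \frac{27}{25} \approx -1.08$)
$s^{2} = \left(- \frac{27}{25}\right)^{2} = \frac{729}{625}$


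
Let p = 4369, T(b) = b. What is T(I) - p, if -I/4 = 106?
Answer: -4793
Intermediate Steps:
I = -424 (I = -4*106 = -424)
T(I) - p = -424 - 1*4369 = -424 - 4369 = -4793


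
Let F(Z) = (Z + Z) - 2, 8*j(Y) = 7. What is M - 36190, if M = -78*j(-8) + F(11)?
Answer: -144953/4 ≈ -36238.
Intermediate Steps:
j(Y) = 7/8 (j(Y) = (⅛)*7 = 7/8)
F(Z) = -2 + 2*Z (F(Z) = 2*Z - 2 = -2 + 2*Z)
M = -193/4 (M = -78*7/8 + (-2 + 2*11) = -273/4 + (-2 + 22) = -273/4 + 20 = -193/4 ≈ -48.250)
M - 36190 = -193/4 - 36190 = -144953/4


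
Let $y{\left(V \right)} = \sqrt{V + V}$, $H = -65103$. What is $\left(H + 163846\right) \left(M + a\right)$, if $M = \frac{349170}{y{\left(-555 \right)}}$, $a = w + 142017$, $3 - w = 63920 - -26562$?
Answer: $5089016734 - \frac{1149269777 i \sqrt{1110}}{37} \approx 5.089 \cdot 10^{9} - 1.0349 \cdot 10^{9} i$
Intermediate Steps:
$y{\left(V \right)} = \sqrt{2} \sqrt{V}$ ($y{\left(V \right)} = \sqrt{2 V} = \sqrt{2} \sqrt{V}$)
$w = -90479$ ($w = 3 - \left(63920 - -26562\right) = 3 - \left(63920 + 26562\right) = 3 - 90482 = -90479$)
$a = 51538$ ($a = -90479 + 142017 = 51538$)
$M = - \frac{11639 i \sqrt{1110}}{37}$ ($M = \frac{349170}{\sqrt{2} \sqrt{-555}} = \frac{349170}{\sqrt{2} i \sqrt{555}} = \frac{349170}{i \sqrt{1110}} = 349170 \left(- \frac{i \sqrt{1110}}{1110}\right) = - \frac{11639 i \sqrt{1110}}{37} \approx - 10480.0 i$)
$\left(H + 163846\right) \left(M + a\right) = \left(-65103 + 163846\right) \left(- \frac{11639 i \sqrt{1110}}{37} + 51538\right) = 98743 \left(51538 - \frac{11639 i \sqrt{1110}}{37}\right) = 5089016734 - \frac{1149269777 i \sqrt{1110}}{37}$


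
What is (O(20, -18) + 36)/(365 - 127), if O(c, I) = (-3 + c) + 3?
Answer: 4/17 ≈ 0.23529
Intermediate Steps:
O(c, I) = c
(O(20, -18) + 36)/(365 - 127) = (20 + 36)/(365 - 127) = 56/238 = 56*(1/238) = 4/17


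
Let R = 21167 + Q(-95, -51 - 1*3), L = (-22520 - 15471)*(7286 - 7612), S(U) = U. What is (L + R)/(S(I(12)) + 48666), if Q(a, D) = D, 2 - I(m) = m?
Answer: 12406179/48656 ≈ 254.98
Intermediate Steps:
I(m) = 2 - m
L = 12385066 (L = -37991*(-326) = 12385066)
R = 21113 (R = 21167 + (-51 - 1*3) = 21167 + (-51 - 3) = 21167 - 54 = 21113)
(L + R)/(S(I(12)) + 48666) = (12385066 + 21113)/((2 - 1*12) + 48666) = 12406179/((2 - 12) + 48666) = 12406179/(-10 + 48666) = 12406179/48656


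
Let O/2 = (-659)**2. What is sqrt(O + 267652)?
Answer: 3*sqrt(126246) ≈ 1065.9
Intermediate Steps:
O = 868562 (O = 2*(-659)**2 = 2*434281 = 868562)
sqrt(O + 267652) = sqrt(868562 + 267652) = sqrt(1136214) = 3*sqrt(126246)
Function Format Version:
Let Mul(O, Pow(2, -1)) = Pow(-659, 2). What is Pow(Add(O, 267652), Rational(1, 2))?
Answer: Mul(3, Pow(126246, Rational(1, 2))) ≈ 1065.9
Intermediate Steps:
O = 868562 (O = Mul(2, Pow(-659, 2)) = Mul(2, 434281) = 868562)
Pow(Add(O, 267652), Rational(1, 2)) = Pow(Add(868562, 267652), Rational(1, 2)) = Pow(1136214, Rational(1, 2)) = Mul(3, Pow(126246, Rational(1, 2)))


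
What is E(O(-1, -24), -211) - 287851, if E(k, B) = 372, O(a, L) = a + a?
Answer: -287479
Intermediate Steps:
O(a, L) = 2*a
E(O(-1, -24), -211) - 287851 = 372 - 287851 = -287479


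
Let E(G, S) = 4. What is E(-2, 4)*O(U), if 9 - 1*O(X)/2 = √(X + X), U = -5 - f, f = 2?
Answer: 72 - 8*I*√14 ≈ 72.0 - 29.933*I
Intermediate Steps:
U = -7 (U = -5 - 1*2 = -5 - 2 = -7)
O(X) = 18 - 2*√2*√X (O(X) = 18 - 2*√(X + X) = 18 - 2*√2*√X)
E(-2, 4)*O(U) = 4*(18 - 2*√2*√(-7)) = 4*(18 - 2*√2*I*√7) = 4*(18 - 2*I*√14) = 72 - 8*I*√14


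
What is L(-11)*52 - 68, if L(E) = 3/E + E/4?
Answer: -2477/11 ≈ -225.18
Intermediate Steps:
L(E) = 3/E + E/4 (L(E) = 3/E + E*(¼) = 3/E + E/4)
L(-11)*52 - 68 = (3/(-11) + (¼)*(-11))*52 - 68 = (3*(-1/11) - 11/4)*52 - 68 = (-3/11 - 11/4)*52 - 68 = -133/44*52 - 68 = -1729/11 - 68 = -2477/11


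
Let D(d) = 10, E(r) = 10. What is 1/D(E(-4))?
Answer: 1/10 ≈ 0.10000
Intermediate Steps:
1/D(E(-4)) = 1/10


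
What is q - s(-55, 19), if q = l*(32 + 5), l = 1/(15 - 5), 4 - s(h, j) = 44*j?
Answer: 8357/10 ≈ 835.70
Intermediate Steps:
s(h, j) = 4 - 44*j
l = ⅒ (l = 1/10 = ⅒ ≈ 0.10000)
q = 37/10 (q = (32 + 5)/10 = (⅒)*37 = 37/10 ≈ 3.7000)
q - s(-55, 19) = 37/10 - (4 - 44*19) = 37/10 - (4 - 836) = 37/10 - 1*(-832) = 37/10 + 832 = 8357/10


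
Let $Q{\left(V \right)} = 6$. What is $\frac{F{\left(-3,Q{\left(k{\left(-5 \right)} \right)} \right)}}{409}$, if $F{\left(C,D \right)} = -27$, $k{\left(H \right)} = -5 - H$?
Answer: $- \frac{27}{409} \approx -0.066015$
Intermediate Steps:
$\frac{F{\left(-3,Q{\left(k{\left(-5 \right)} \right)} \right)}}{409} = - \frac{27}{409}$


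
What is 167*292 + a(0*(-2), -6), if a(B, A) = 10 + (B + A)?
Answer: 48768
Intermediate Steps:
a(B, A) = 10 + A + B (a(B, A) = 10 + (A + B) = 10 + A + B)
167*292 + a(0*(-2), -6) = 167*292 + (10 - 6 + 0*(-2)) = 48764 + (10 - 6 + 0) = 48764 + 4 = 48768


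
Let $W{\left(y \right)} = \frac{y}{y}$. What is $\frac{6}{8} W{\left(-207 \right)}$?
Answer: $\frac{3}{4} \approx 0.75$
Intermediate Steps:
$W{\left(y \right)} = 1$
$\frac{6}{8} W{\left(-207 \right)} = \frac{6}{8} \cdot 1 = 6 \cdot \frac{1}{8} \cdot 1 = \frac{3}{4} \cdot 1 = \frac{3}{4}$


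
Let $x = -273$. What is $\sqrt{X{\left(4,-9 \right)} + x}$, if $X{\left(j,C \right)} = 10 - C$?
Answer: $i \sqrt{254} \approx 15.937 i$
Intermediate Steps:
$\sqrt{X{\left(4,-9 \right)} + x} = \sqrt{\left(10 - -9\right) - 273} = \sqrt{\left(10 + 9\right) - 273} = \sqrt{19 - 273} = \sqrt{-254} = i \sqrt{254}$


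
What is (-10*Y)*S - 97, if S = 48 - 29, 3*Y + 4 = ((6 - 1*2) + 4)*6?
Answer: -8651/3 ≈ -2883.7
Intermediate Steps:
Y = 44/3 (Y = -4/3 + (((6 - 1*2) + 4)*6)/3 = -4/3 + (((6 - 2) + 4)*6)/3 = -4/3 + ((4 + 4)*6)/3 = -4/3 + (8*6)/3 = -4/3 + (1/3)*48 = -4/3 + 16 = 44/3 ≈ 14.667)
S = 19
(-10*Y)*S - 97 = -10*44/3*19 - 97 = -440/3*19 - 97 = -8360/3 - 97 = -8651/3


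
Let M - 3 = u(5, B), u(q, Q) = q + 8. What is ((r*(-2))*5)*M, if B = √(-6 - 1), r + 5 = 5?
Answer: 0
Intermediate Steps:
r = 0 (r = -5 + 5 = 0)
B = I*√7 (B = √(-7) = I*√7 ≈ 2.6458*I)
u(q, Q) = 8 + q
M = 16 (M = 3 + (8 + 5) = 3 + 13 = 16)
((r*(-2))*5)*M = ((0*(-2))*5)*16 = (0*5)*16 = 0*16 = 0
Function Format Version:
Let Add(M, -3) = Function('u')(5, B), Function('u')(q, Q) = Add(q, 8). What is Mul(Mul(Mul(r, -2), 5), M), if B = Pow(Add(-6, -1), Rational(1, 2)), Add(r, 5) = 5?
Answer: 0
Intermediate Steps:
r = 0 (r = Add(-5, 5) = 0)
B = Mul(I, Pow(7, Rational(1, 2))) (B = Pow(-7, Rational(1, 2)) = Mul(I, Pow(7, Rational(1, 2))) ≈ Mul(2.6458, I))
Function('u')(q, Q) = Add(8, q)
M = 16 (M = Add(3, Add(8, 5)) = Add(3, 13) = 16)
Mul(Mul(Mul(r, -2), 5), M) = Mul(Mul(Mul(0, -2), 5), 16) = Mul(Mul(0, 5), 16) = Mul(0, 16) = 0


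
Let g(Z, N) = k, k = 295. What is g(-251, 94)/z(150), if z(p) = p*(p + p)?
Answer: 59/9000 ≈ 0.0065556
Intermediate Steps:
g(Z, N) = 295
z(p) = 2*p**2 (z(p) = p*(2*p) = 2*p**2)
g(-251, 94)/z(150) = 295/((2*150**2)) = 295/((2*22500)) = 295/45000 = 295*(1/45000) = 59/9000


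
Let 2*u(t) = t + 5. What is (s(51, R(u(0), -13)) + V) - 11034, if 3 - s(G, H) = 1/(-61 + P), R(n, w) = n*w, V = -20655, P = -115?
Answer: -5576735/176 ≈ -31686.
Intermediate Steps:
u(t) = 5/2 + t/2 (u(t) = (t + 5)/2 = (5 + t)/2 = 5/2 + t/2)
s(G, H) = 529/176 (s(G, H) = 3 - 1/(-61 - 115) = 3 - 1/(-176) = 3 - 1*(-1/176) = 3 + 1/176 = 529/176)
(s(51, R(u(0), -13)) + V) - 11034 = (529/176 - 20655) - 11034 = -3634751/176 - 11034 = -5576735/176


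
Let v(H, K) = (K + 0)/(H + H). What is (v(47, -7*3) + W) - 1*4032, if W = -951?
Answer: -468423/94 ≈ -4983.2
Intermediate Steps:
v(H, K) = K/(2*H) (v(H, K) = K/((2*H)) = K*(1/(2*H)) = K/(2*H))
(v(47, -7*3) + W) - 1*4032 = ((½)*(-7*3)/47 - 951) - 1*4032 = ((½)*(-21)*(1/47) - 951) - 4032 = (-21/94 - 951) - 4032 = -89415/94 - 4032 = -468423/94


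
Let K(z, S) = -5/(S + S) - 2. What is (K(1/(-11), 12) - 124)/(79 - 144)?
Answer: 233/120 ≈ 1.9417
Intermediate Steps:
K(z, S) = -2 - 5/(2*S) (K(z, S) = -5/(2*S) - 2 = -2 - 5/(2*S))
(K(1/(-11), 12) - 124)/(79 - 144) = ((-2 - 5/2/12) - 124)/(79 - 144) = ((-2 - 5/2*1/12) - 124)/(-65) = -((-2 - 5/24) - 124)/65 = -(-53/24 - 124)/65 = -1/65*(-3029/24) = 233/120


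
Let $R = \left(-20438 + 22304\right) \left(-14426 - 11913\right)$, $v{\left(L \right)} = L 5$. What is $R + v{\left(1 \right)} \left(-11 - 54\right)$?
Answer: $-49148899$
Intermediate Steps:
$v{\left(L \right)} = 5 L$
$R = -49148574$ ($R = 1866 \left(-26339\right) = -49148574$)
$R + v{\left(1 \right)} \left(-11 - 54\right) = -49148574 + 5 \cdot 1 \left(-11 - 54\right) = -49148574 + 5 \left(-65\right) = -49148574 - 325 = -49148899$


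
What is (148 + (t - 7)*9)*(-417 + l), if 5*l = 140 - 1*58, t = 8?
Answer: -314471/5 ≈ -62894.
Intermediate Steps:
l = 82/5 (l = (140 - 1*58)/5 = (140 - 58)/5 = (1/5)*82 = 82/5 ≈ 16.400)
(148 + (t - 7)*9)*(-417 + l) = (148 + (8 - 7)*9)*(-417 + 82/5) = (148 + 1*9)*(-2003/5) = (148 + 9)*(-2003/5) = 157*(-2003/5) = -314471/5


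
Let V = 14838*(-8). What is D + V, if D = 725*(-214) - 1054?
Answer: -274908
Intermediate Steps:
V = -118704
D = -156204 (D = -155150 - 1054 = -156204)
D + V = -156204 - 118704 = -274908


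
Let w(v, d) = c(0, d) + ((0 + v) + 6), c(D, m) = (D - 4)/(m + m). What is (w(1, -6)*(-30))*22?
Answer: -4840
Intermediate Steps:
c(D, m) = (-4 + D)/(2*m) (c(D, m) = (-4 + D)/((2*m)) = (-4 + D)*(1/(2*m)) = (-4 + D)/(2*m))
w(v, d) = 6 + v - 2/d (w(v, d) = (-4 + 0)/(2*d) + ((0 + v) + 6) = (½)*(-4)/d + (v + 6) = -2/d + (6 + v) = 6 + v - 2/d)
(w(1, -6)*(-30))*22 = ((6 + 1 - 2/(-6))*(-30))*22 = ((6 + 1 - 2*(-⅙))*(-30))*22 = ((6 + 1 + ⅓)*(-30))*22 = ((22/3)*(-30))*22 = -220*22 = -4840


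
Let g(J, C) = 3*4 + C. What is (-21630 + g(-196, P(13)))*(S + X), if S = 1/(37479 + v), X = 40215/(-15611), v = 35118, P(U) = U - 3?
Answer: 63083967052352/1133311767 ≈ 55663.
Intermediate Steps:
P(U) = -3 + U
g(J, C) = 12 + C
X = -40215/15611 (X = 40215*(-1/15611) = -40215/15611 ≈ -2.5761)
S = 1/72597 (S = 1/(37479 + 35118) = 1/72597 ≈ 1.3775e-5)
(-21630 + g(-196, P(13)))*(S + X) = (-21630 + (12 + (-3 + 13)))*(1/72597 - 40215/15611) = (-21630 + (12 + 10))*(-2919472744/1133311767) = (-21630 + 22)*(-2919472744/1133311767) = -21608*(-2919472744/1133311767) = 63083967052352/1133311767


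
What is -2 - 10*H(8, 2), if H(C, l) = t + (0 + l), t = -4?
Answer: 18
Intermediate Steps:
H(C, l) = -4 + l (H(C, l) = -4 + (0 + l) = -4 + l)
-2 - 10*H(8, 2) = -2 - 10*(-4 + 2) = -2 - 10*(-2) = -2 + 20 = 18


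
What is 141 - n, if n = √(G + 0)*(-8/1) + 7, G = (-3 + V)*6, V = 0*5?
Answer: 134 + 24*I*√2 ≈ 134.0 + 33.941*I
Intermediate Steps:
V = 0
G = -18 (G = (-3 + 0)*6 = -3*6 = -18)
n = 7 - 24*I*√2 (n = √(-18 + 0)*(-8/1) + 7 = √(-18)*(-8*1) + 7 = (3*I*√2)*(-8) + 7 = -24*I*√2 + 7 = 7 - 24*I*√2 ≈ 7.0 - 33.941*I)
141 - n = 141 - (7 - 24*I*√2) = 141 + (-7 + 24*I*√2) = 134 + 24*I*√2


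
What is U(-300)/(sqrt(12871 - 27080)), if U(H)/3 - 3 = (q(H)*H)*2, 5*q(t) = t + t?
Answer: -216009*I*sqrt(14209)/14209 ≈ -1812.1*I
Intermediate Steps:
q(t) = 2*t/5 (q(t) = (t + t)/5 = (2*t)/5 = 2*t/5)
U(H) = 9 + 12*H**2/5 (U(H) = 9 + 3*(((2*H/5)*H)*2) = 9 + 3*((2*H**2/5)*2) = 9 + 3*(4*H**2/5) = 9 + 12*H**2/5)
U(-300)/(sqrt(12871 - 27080)) = (9 + (12/5)*(-300)**2)/(sqrt(12871 - 27080)) = (9 + (12/5)*90000)/(sqrt(-14209)) = (9 + 216000)/((I*sqrt(14209))) = 216009*(-I*sqrt(14209)/14209) = -216009*I*sqrt(14209)/14209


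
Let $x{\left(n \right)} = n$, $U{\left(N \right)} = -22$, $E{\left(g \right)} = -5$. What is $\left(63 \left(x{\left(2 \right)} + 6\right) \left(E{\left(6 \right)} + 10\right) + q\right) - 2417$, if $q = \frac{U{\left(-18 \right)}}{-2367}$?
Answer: $\frac{243823}{2367} \approx 103.01$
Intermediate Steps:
$q = \frac{22}{2367}$ ($q = - \frac{22}{-2367} = \left(-22\right) \left(- \frac{1}{2367}\right) = \frac{22}{2367} \approx 0.0092945$)
$\left(63 \left(x{\left(2 \right)} + 6\right) \left(E{\left(6 \right)} + 10\right) + q\right) - 2417 = \left(63 \left(2 + 6\right) \left(-5 + 10\right) + \frac{22}{2367}\right) - 2417 = \left(63 \cdot 8 \cdot 5 + \frac{22}{2367}\right) - 2417 = \left(63 \cdot 40 + \frac{22}{2367}\right) - 2417 = \left(2520 + \frac{22}{2367}\right) - 2417 = \frac{5964862}{2367} - 2417 = \frac{243823}{2367}$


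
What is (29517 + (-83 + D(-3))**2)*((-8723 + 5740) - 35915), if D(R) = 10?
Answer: -1355439708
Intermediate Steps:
(29517 + (-83 + D(-3))**2)*((-8723 + 5740) - 35915) = (29517 + (-83 + 10)**2)*((-8723 + 5740) - 35915) = (29517 + (-73)**2)*(-2983 - 35915) = (29517 + 5329)*(-38898) = 34846*(-38898) = -1355439708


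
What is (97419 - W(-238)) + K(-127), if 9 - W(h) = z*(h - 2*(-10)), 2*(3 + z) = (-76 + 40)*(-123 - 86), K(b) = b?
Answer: -722179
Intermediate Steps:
z = 3759 (z = -3 + ((-76 + 40)*(-123 - 86))/2 = -3 + (-36*(-209))/2 = -3 + (½)*7524 = -3 + 3762 = 3759)
W(h) = -75171 - 3759*h (W(h) = 9 - 3759*(h - 2*(-10)) = 9 - 3759*(h + 20) = 9 - 3759*(20 + h) = 9 - (75180 + 3759*h) = 9 + (-75180 - 3759*h) = -75171 - 3759*h)
(97419 - W(-238)) + K(-127) = (97419 - (-75171 - 3759*(-238))) - 127 = (97419 - (-75171 + 894642)) - 127 = (97419 - 1*819471) - 127 = (97419 - 819471) - 127 = -722052 - 127 = -722179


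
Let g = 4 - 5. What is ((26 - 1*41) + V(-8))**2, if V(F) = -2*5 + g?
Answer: 676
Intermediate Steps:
g = -1
V(F) = -11 (V(F) = -2*5 - 1 = -10 - 1 = -11)
((26 - 1*41) + V(-8))**2 = ((26 - 1*41) - 11)**2 = ((26 - 41) - 11)**2 = (-15 - 11)**2 = (-26)**2 = 676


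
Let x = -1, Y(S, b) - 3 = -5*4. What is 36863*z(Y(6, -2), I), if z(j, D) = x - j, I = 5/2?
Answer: 589808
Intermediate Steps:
Y(S, b) = -17 (Y(S, b) = 3 - 5*4 = 3 - 20 = -17)
I = 5/2 (I = 5*(½) = 5/2 ≈ 2.5000)
z(j, D) = -1 - j
36863*z(Y(6, -2), I) = 36863*(-1 - 1*(-17)) = 36863*(-1 + 17) = 36863*16 = 589808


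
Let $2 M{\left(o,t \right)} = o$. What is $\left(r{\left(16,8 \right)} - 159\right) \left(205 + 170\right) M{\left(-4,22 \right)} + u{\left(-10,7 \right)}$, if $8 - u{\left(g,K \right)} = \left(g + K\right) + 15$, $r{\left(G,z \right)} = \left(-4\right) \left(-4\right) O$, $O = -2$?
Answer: $143246$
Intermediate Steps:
$r{\left(G,z \right)} = -32$ ($r{\left(G,z \right)} = \left(-4\right) \left(-4\right) \left(-2\right) = 16 \left(-2\right) = -32$)
$M{\left(o,t \right)} = \frac{o}{2}$
$u{\left(g,K \right)} = -7 - K - g$ ($u{\left(g,K \right)} = 8 - \left(\left(g + K\right) + 15\right) = 8 - \left(\left(K + g\right) + 15\right) = 8 - \left(15 + K + g\right) = -7 - K - g$)
$\left(r{\left(16,8 \right)} - 159\right) \left(205 + 170\right) M{\left(-4,22 \right)} + u{\left(-10,7 \right)} = \left(-32 - 159\right) \left(205 + 170\right) \frac{1}{2} \left(-4\right) - 4 = \left(-191\right) 375 \left(-2\right) - 4 = \left(-71625\right) \left(-2\right) - 4 = 143250 - 4 = 143246$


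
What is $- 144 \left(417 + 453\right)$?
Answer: $-125280$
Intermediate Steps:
$- 144 \left(417 + 453\right) = \left(-144\right) 870 = -125280$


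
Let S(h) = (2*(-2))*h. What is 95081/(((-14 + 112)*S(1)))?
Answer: -13583/56 ≈ -242.55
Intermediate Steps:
S(h) = -4*h
95081/(((-14 + 112)*S(1))) = 95081/(((-14 + 112)*(-4*1))) = 95081/((98*(-4))) = 95081/(-392) = 95081*(-1/392) = -13583/56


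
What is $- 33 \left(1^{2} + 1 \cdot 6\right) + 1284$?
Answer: $1053$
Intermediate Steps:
$- 33 \left(1^{2} + 1 \cdot 6\right) + 1284 = - 33 \left(1 + 6\right) + 1284 = \left(-33\right) 7 + 1284 = -231 + 1284 = 1053$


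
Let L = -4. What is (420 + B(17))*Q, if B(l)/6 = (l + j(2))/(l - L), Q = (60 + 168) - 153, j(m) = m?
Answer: 223350/7 ≈ 31907.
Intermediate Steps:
Q = 75 (Q = 228 - 153 = 75)
B(l) = 6*(2 + l)/(4 + l) (B(l) = 6*((l + 2)/(l - 1*(-4))) = 6*((2 + l)/(l + 4)) = 6*((2 + l)/(4 + l)) = 6*(2 + l)/(4 + l))
(420 + B(17))*Q = (420 + 6*(2 + 17)/(4 + 17))*75 = (420 + 6*19/21)*75 = (420 + 6*(1/21)*19)*75 = (420 + 38/7)*75 = (2978/7)*75 = 223350/7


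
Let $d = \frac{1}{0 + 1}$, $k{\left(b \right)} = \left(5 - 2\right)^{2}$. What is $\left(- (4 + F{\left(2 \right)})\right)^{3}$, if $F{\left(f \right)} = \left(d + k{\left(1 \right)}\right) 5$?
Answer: $-157464$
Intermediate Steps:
$k{\left(b \right)} = 9$ ($k{\left(b \right)} = 3^{2} = 9$)
$d = 1$ ($d = 1^{-1} = 1$)
$F{\left(f \right)} = 50$ ($F{\left(f \right)} = \left(1 + 9\right) 5 = 10 \cdot 5 = 50$)
$\left(- (4 + F{\left(2 \right)})\right)^{3} = \left(- (4 + 50)\right)^{3} = \left(\left(-1\right) 54\right)^{3} = \left(-54\right)^{3} = -157464$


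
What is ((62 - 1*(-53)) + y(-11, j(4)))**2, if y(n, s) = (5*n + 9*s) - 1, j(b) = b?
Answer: 9025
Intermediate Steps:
y(n, s) = -1 + 5*n + 9*s
((62 - 1*(-53)) + y(-11, j(4)))**2 = ((62 - 1*(-53)) + (-1 + 5*(-11) + 9*4))**2 = ((62 + 53) + (-1 - 55 + 36))**2 = (115 - 20)**2 = 95**2 = 9025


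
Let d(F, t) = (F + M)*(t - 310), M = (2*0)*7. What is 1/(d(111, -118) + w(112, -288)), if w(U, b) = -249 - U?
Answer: -1/47869 ≈ -2.0890e-5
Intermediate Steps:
M = 0 (M = 0*7 = 0)
d(F, t) = F*(-310 + t) (d(F, t) = (F + 0)*(t - 310) = F*(-310 + t))
1/(d(111, -118) + w(112, -288)) = 1/(111*(-310 - 118) + (-249 - 1*112)) = 1/(111*(-428) + (-249 - 112)) = 1/(-47508 - 361) = 1/(-47869) = -1/47869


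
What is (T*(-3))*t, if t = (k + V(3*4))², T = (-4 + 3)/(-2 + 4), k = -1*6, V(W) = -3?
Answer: 243/2 ≈ 121.50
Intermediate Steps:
k = -6
T = -½ (T = -1/2 = -1*½ = -½ ≈ -0.50000)
t = 81 (t = (-6 - 3)² = (-9)² = 81)
(T*(-3))*t = -½*(-3)*81 = (3/2)*81 = 243/2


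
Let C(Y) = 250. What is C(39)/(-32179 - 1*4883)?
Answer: -125/18531 ≈ -0.0067455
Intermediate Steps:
C(39)/(-32179 - 1*4883) = 250/(-32179 - 1*4883) = 250/(-32179 - 4883) = 250/(-37062) = 250*(-1/37062) = -125/18531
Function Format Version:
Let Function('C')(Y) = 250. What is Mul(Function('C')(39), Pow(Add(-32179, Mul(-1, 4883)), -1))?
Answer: Rational(-125, 18531) ≈ -0.0067455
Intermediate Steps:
Mul(Function('C')(39), Pow(Add(-32179, Mul(-1, 4883)), -1)) = Mul(250, Pow(Add(-32179, Mul(-1, 4883)), -1)) = Mul(250, Pow(Add(-32179, -4883), -1)) = Mul(250, Pow(-37062, -1)) = Mul(250, Rational(-1, 37062)) = Rational(-125, 18531)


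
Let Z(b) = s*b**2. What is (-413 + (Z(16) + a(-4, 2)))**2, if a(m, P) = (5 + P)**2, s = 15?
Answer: 12082576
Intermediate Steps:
Z(b) = 15*b**2
(-413 + (Z(16) + a(-4, 2)))**2 = (-413 + (15*16**2 + (5 + 2)**2))**2 = (-413 + (15*256 + 7**2))**2 = (-413 + (3840 + 49))**2 = (-413 + 3889)**2 = 3476**2 = 12082576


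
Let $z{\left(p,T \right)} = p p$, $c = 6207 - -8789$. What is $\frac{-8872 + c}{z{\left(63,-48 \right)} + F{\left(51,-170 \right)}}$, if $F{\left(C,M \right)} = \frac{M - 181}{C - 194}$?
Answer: $\frac{33682}{21843} \approx 1.542$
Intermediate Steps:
$c = 14996$ ($c = 6207 + \left(-1939 + 10728\right) = 6207 + 8789 = 14996$)
$z{\left(p,T \right)} = p^{2}$
$F{\left(C,M \right)} = \frac{-181 + M}{-194 + C}$
$\frac{-8872 + c}{z{\left(63,-48 \right)} + F{\left(51,-170 \right)}} = \frac{-8872 + 14996}{63^{2} + \frac{-181 - 170}{-194 + 51}} = \frac{6124}{3969 + \frac{1}{-143} \left(-351\right)} = \frac{6124}{3969 - - \frac{27}{11}} = \frac{6124}{3969 + \frac{27}{11}} = \frac{6124}{\frac{43686}{11}} = 6124 \cdot \frac{11}{43686} = \frac{33682}{21843}$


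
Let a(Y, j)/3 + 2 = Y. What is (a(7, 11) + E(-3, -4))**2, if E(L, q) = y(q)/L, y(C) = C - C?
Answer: 225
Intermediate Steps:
a(Y, j) = -6 + 3*Y
y(C) = 0
E(L, q) = 0 (E(L, q) = 0/L = 0)
(a(7, 11) + E(-3, -4))**2 = ((-6 + 3*7) + 0)**2 = ((-6 + 21) + 0)**2 = (15 + 0)**2 = 15**2 = 225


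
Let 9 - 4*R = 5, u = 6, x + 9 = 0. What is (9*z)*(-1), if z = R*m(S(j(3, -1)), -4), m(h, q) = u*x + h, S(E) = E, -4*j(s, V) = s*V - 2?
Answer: 1899/4 ≈ 474.75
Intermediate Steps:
j(s, V) = 1/2 - V*s/4 (j(s, V) = -(s*V - 2)/4 = -(V*s - 2)/4 = -(-2 + V*s)/4 = 1/2 - V*s/4)
x = -9 (x = -9 + 0 = -9)
m(h, q) = -54 + h (m(h, q) = 6*(-9) + h = -54 + h)
R = 1 (R = 9/4 - 1/4*5 = 9/4 - 5/4 = 1)
z = -211/4 (z = 1*(-54 + (1/2 - 1/4*(-1)*3)) = 1*(-54 + (1/2 + 3/4)) = 1*(-54 + 5/4) = 1*(-211/4) = -211/4 ≈ -52.750)
(9*z)*(-1) = (9*(-211/4))*(-1) = -1899/4*(-1) = 1899/4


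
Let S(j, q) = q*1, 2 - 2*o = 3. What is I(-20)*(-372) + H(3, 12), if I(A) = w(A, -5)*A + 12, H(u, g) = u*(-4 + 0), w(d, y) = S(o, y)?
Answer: -41676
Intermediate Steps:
o = -½ (o = 1 - ½*3 = 1 - 3/2 = -½ ≈ -0.50000)
S(j, q) = q
w(d, y) = y
H(u, g) = -4*u (H(u, g) = u*(-4) = -4*u)
I(A) = 12 - 5*A (I(A) = -5*A + 12 = 12 - 5*A)
I(-20)*(-372) + H(3, 12) = (12 - 5*(-20))*(-372) - 4*3 = (12 + 100)*(-372) - 12 = 112*(-372) - 12 = -41664 - 12 = -41676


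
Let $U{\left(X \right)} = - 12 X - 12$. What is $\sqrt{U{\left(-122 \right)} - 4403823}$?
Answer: $i \sqrt{4402371} \approx 2098.2 i$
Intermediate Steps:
$U{\left(X \right)} = -12 - 12 X$
$\sqrt{U{\left(-122 \right)} - 4403823} = \sqrt{\left(-12 - -1464\right) - 4403823} = \sqrt{\left(-12 + 1464\right) - 4403823} = \sqrt{1452 - 4403823} = \sqrt{-4402371} = i \sqrt{4402371}$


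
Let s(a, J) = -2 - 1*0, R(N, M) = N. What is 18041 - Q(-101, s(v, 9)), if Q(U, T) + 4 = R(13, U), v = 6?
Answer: 18032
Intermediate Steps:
s(a, J) = -2 (s(a, J) = -2 + 0 = -2)
Q(U, T) = 9 (Q(U, T) = -4 + 13 = 9)
18041 - Q(-101, s(v, 9)) = 18041 - 1*9 = 18041 - 9 = 18032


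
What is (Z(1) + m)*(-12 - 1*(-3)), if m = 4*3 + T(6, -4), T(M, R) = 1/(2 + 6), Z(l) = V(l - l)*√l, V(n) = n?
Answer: -873/8 ≈ -109.13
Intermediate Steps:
Z(l) = 0 (Z(l) = (l - l)*√l = 0*√l = 0)
T(M, R) = ⅛ (T(M, R) = 1/8 = ⅛)
m = 97/8 (m = 4*3 + ⅛ = 12 + ⅛ = 97/8 ≈ 12.125)
(Z(1) + m)*(-12 - 1*(-3)) = (0 + 97/8)*(-12 - 1*(-3)) = 97*(-12 + 3)/8 = (97/8)*(-9) = -873/8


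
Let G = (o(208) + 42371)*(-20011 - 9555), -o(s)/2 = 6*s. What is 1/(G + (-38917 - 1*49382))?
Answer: -1/1179032549 ≈ -8.4815e-10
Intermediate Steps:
o(s) = -12*s
G = -1178944250 (G = (-12*208 + 42371)*(-20011 - 9555) = (-2496 + 42371)*(-29566) = 39875*(-29566) = -1178944250)
1/(G + (-38917 - 1*49382)) = 1/(-1178944250 + (-38917 - 1*49382)) = 1/(-1178944250 + (-38917 - 49382)) = 1/(-1178944250 - 88299) = 1/(-1179032549) = -1/1179032549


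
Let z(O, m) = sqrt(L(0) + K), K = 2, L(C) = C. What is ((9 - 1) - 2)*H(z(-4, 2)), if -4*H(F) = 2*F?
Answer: -3*sqrt(2) ≈ -4.2426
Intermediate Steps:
z(O, m) = sqrt(2) (z(O, m) = sqrt(0 + 2) = sqrt(2))
H(F) = -F/2
((9 - 1) - 2)*H(z(-4, 2)) = ((9 - 1) - 2)*(-sqrt(2)/2) = (8 - 2)*(-sqrt(2)/2) = 6*(-sqrt(2)/2) = -3*sqrt(2)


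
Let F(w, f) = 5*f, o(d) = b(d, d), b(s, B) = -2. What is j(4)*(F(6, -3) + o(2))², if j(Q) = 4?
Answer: 1156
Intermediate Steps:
o(d) = -2
j(4)*(F(6, -3) + o(2))² = 4*(5*(-3) - 2)² = 4*(-15 - 2)² = 4*(-17)² = 4*289 = 1156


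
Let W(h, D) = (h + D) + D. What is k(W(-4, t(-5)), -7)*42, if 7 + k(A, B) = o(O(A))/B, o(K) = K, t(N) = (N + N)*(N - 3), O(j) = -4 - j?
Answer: 666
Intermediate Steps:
t(N) = 2*N*(-3 + N) (t(N) = (2*N)*(-3 + N) = 2*N*(-3 + N))
W(h, D) = h + 2*D (W(h, D) = (D + h) + D = h + 2*D)
k(A, B) = -7 + (-4 - A)/B
k(W(-4, t(-5)), -7)*42 = ((-4 - (-4 + 2*(2*(-5)*(-3 - 5))) - 7*(-7))/(-7))*42 = -(-4 - (-4 + 2*(2*(-5)*(-8))) + 49)/7*42 = -(-4 - (-4 + 2*80) + 49)/7*42 = -(-4 - (-4 + 160) + 49)/7*42 = -(-4 - 1*156 + 49)/7*42 = -(-4 - 156 + 49)/7*42 = -⅐*(-111)*42 = (111/7)*42 = 666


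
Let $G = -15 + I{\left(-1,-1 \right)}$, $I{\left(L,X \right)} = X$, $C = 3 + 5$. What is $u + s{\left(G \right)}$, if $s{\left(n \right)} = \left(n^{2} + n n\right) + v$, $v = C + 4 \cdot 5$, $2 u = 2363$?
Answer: $\frac{3443}{2} \approx 1721.5$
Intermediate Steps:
$C = 8$
$u = \frac{2363}{2}$ ($u = \frac{1}{2} \cdot 2363 = \frac{2363}{2} \approx 1181.5$)
$v = 28$ ($v = 8 + 4 \cdot 5 = 8 + 20 = 28$)
$G = -16$ ($G = -15 - 1 = -16$)
$s{\left(n \right)} = 28 + 2 n^{2}$ ($s{\left(n \right)} = \left(n^{2} + n n\right) + 28 = \left(n^{2} + n^{2}\right) + 28 = 2 n^{2} + 28 = 28 + 2 n^{2}$)
$u + s{\left(G \right)} = \frac{2363}{2} + \left(28 + 2 \left(-16\right)^{2}\right) = \frac{2363}{2} + \left(28 + 2 \cdot 256\right) = \frac{2363}{2} + \left(28 + 512\right) = \frac{2363}{2} + 540 = \frac{3443}{2}$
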